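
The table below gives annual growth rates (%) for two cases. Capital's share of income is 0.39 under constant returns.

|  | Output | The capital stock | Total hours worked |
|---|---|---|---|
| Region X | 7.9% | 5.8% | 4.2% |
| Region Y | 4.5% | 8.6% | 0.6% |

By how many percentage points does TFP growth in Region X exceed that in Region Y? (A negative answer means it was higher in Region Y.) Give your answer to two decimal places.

Labor's share = 1 − 0.39 = 0.61.
Region X: TFP = 7.9 − 2.262 − 2.562 = 3.076%.
Region Y: TFP = 4.5 − 3.354 − 0.366 = 0.78%.
Difference = 3.076 − (0.78) = 2.296 pp.

2.30 percentage points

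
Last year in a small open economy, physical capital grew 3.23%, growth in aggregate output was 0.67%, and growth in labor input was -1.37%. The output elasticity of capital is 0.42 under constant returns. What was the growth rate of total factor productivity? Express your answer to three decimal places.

0.108%

Labor's share = 1 − 0.42 = 0.58.
Physical capital: 0.42 × 3.23 = 1.3566 pp.
Labor input: 0.58 × (-1.37) = -0.7946 pp.
TFP growth = 0.67 − 0.562 = 0.108%.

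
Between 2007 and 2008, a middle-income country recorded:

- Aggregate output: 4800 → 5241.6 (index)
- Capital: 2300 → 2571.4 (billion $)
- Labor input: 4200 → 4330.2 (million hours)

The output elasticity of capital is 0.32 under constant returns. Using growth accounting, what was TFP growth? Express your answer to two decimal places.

3.32%

Aggregate output growth = (5241.6 − 4800) / 4800 = 9.2%.
Capital growth = (2571.4 − 2300) / 2300 = 11.8%.
Labor input growth = (4330.2 − 4200) / 4200 = 3.1%.
Labor's share = 1 − 0.32 = 0.68.
Capital: 0.32 × 11.8 = 3.776 pp.
Labor input: 0.68 × 3.1 = 2.108 pp.
TFP growth = 9.2 − 5.884 = 3.316%.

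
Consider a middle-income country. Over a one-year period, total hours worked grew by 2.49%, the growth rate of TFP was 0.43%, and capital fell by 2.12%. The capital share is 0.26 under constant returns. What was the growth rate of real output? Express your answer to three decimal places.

Real output grew 1.721%.

Labor's share = 1 − 0.26 = 0.74.
Capital: 0.26 × (-2.12) = -0.5512 pp.
Total hours worked: 0.74 × 2.49 = 1.8426 pp.
Output growth = 0.43 + 1.2914 = 1.7214%.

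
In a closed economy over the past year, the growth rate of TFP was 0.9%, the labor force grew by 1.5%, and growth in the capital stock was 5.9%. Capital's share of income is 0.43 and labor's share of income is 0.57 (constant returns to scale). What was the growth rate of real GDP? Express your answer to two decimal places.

Labor's share = 1 − 0.43 = 0.57.
The capital stock: 0.43 × 5.9 = 2.537 pp.
The labor force: 0.57 × 1.5 = 0.855 pp.
Output growth = 0.9 + 3.392 = 4.292%.

Real GDP grew 4.29%.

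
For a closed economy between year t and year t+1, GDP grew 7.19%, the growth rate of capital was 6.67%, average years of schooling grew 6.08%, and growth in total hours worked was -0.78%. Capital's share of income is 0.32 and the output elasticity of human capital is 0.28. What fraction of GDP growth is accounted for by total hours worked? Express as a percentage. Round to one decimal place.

-4.3%

Labor's share = 1 − 0.32 − 0.28 = 0.4.
Total hours worked contributed 0.4 × (-0.78) = -0.312 pp.
Share of growth = -0.312 / 7.19 × 100 = -4.339%.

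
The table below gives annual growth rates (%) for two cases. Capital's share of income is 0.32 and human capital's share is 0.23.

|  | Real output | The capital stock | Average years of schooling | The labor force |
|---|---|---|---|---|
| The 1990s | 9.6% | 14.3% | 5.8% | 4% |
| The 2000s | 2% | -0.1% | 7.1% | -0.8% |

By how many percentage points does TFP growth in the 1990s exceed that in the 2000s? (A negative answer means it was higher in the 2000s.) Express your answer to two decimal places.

1.13 percentage points

Labor's share = 1 − 0.32 − 0.23 = 0.45.
The 1990s: TFP = 9.6 − 4.576 − 1.334 − 1.8 = 1.89%.
The 2000s: TFP = 2 + 0.032 − 1.633 + 0.36 = 0.759%.
Difference = 1.89 − (0.759) = 1.131 pp.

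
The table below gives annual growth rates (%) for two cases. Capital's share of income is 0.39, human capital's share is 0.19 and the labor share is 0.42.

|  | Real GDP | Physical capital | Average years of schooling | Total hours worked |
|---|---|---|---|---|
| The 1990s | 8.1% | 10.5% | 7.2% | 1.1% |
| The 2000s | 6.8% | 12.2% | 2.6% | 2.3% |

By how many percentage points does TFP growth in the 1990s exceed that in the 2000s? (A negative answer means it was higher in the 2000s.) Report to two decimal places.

1.59 percentage points

Labor's share = 1 − 0.39 − 0.19 = 0.42.
The 1990s: TFP = 8.1 − 4.095 − 1.368 − 0.462 = 2.175%.
The 2000s: TFP = 6.8 − 4.758 − 0.494 − 0.966 = 0.582%.
Difference = 2.175 − (0.582) = 1.593 pp.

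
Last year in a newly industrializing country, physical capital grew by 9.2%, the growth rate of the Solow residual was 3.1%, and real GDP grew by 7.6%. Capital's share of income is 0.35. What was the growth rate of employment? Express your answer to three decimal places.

Labor's share = 1 − 0.35 = 0.65.
gY = gA + 0.35×9.2 + 0.65×g.
0.65×g = 7.6 − 3.1 − 3.22 = 1.28.
g = 1.28 / 0.65 = 1.96923%.

Employment growth was 1.969%.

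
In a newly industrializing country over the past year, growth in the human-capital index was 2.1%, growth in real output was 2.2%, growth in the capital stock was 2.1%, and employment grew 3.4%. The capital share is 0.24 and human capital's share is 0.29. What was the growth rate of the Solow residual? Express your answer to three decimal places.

-0.511%

Labor's share = 1 − 0.24 − 0.29 = 0.47.
The capital stock: 0.24 × 2.1 = 0.504 pp.
The human-capital index: 0.29 × 2.1 = 0.609 pp.
Employment: 0.47 × 3.4 = 1.598 pp.
TFP growth = 2.2 − 2.711 = -0.511%.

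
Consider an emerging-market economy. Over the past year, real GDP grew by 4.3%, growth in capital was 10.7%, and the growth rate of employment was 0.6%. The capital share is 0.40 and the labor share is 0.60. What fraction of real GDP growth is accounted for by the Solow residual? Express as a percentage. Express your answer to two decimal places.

-7.91%

Labor's share = 1 − 0.4 = 0.6.
Capital: 0.4 × 10.7 = 4.28 pp.
Employment: 0.6 × 0.6 = 0.36 pp.
TFP growth = 4.3 − 4.64 = -0.34%.
TFP share of growth = -0.34 / 4.3 × 100 = -7.907%.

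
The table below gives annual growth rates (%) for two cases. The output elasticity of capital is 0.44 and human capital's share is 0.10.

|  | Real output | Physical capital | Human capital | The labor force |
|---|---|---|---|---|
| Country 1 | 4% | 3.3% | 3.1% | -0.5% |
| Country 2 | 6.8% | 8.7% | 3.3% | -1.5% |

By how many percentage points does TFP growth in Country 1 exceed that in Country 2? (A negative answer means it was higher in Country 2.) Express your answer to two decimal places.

Labor's share = 1 − 0.44 − 0.1 = 0.46.
Country 1: TFP = 4 − 1.452 − 0.31 + 0.23 = 2.468%.
Country 2: TFP = 6.8 − 3.828 − 0.33 + 0.69 = 3.332%.
Difference = 2.468 − (3.332) = -0.864 pp.

-0.86 percentage points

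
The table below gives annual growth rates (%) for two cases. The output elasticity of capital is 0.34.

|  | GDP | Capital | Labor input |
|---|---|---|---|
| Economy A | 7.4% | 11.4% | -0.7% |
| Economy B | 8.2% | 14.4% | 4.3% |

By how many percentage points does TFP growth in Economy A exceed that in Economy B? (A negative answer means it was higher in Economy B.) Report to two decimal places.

Labor's share = 1 − 0.34 = 0.66.
Economy A: TFP = 7.4 − 3.876 + 0.462 = 3.986%.
Economy B: TFP = 8.2 − 4.896 − 2.838 = 0.466%.
Difference = 3.986 − (0.466) = 3.52 pp.

3.52 percentage points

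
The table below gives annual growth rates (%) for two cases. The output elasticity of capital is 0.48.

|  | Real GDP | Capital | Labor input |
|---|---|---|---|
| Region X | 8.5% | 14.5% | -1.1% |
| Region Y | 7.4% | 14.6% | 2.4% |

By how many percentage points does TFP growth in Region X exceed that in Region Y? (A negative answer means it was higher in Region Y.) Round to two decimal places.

2.97 percentage points

Labor's share = 1 − 0.48 = 0.52.
Region X: TFP = 8.5 − 6.96 + 0.572 = 2.112%.
Region Y: TFP = 7.4 − 7.008 − 1.248 = -0.856%.
Difference = 2.112 − (-0.856) = 2.968 pp.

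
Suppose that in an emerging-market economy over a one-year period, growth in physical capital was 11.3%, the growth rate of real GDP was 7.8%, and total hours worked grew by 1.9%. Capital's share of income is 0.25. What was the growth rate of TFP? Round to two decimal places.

Labor's share = 1 − 0.25 = 0.75.
Physical capital: 0.25 × 11.3 = 2.825 pp.
Total hours worked: 0.75 × 1.9 = 1.425 pp.
TFP growth = 7.8 − 4.25 = 3.55%.

3.55%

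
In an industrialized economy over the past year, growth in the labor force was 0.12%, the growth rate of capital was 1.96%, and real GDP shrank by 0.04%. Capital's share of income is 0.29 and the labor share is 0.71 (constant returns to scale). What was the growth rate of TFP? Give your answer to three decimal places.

Labor's share = 1 − 0.29 = 0.71.
Capital: 0.29 × 1.96 = 0.5684 pp.
The labor force: 0.71 × 0.12 = 0.0852 pp.
TFP growth = -0.04 − 0.6536 = -0.6936%.

-0.694%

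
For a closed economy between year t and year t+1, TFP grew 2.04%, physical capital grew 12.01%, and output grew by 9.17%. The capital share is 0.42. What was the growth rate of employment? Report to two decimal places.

Employment grew 3.60%.

Labor's share = 1 − 0.42 = 0.58.
gY = gA + 0.42×12.01 + 0.58×g.
0.58×g = 9.17 − 2.04 − 5.0442 = 2.0858.
g = 2.0858 / 0.58 = 3.5962%.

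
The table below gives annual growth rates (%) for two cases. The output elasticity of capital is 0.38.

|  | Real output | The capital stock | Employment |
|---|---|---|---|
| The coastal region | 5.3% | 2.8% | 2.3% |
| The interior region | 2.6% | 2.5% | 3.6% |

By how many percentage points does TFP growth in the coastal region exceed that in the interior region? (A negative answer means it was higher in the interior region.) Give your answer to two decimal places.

3.39 percentage points

Labor's share = 1 − 0.38 = 0.62.
The coastal region: TFP = 5.3 − 1.064 − 1.426 = 2.81%.
The interior region: TFP = 2.6 − 0.95 − 2.232 = -0.582%.
Difference = 2.81 − (-0.582) = 3.392 pp.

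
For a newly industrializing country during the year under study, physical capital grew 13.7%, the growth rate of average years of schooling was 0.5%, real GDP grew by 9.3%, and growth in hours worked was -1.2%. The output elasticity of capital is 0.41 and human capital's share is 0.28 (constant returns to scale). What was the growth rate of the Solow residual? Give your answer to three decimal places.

Labor's share = 1 − 0.41 − 0.28 = 0.31.
Physical capital: 0.41 × 13.7 = 5.617 pp.
Average years of schooling: 0.28 × 0.5 = 0.14 pp.
Hours worked: 0.31 × (-1.2) = -0.372 pp.
TFP growth = 9.3 − 5.385 = 3.915%.

The Solow residual growth was 3.915%.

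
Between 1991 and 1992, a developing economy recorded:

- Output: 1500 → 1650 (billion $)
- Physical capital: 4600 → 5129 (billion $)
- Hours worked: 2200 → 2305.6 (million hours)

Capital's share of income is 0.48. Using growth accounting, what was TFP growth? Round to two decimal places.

Output growth = (1650 − 1500) / 1500 = 10%.
Physical capital growth = (5129 − 4600) / 4600 = 11.5%.
Hours worked growth = (2305.6 − 2200) / 2200 = 4.8%.
Labor's share = 1 − 0.48 = 0.52.
Physical capital: 0.48 × 11.5 = 5.52 pp.
Hours worked: 0.52 × 4.8 = 2.496 pp.
TFP growth = 10 − 8.016 = 1.984%.

1.98%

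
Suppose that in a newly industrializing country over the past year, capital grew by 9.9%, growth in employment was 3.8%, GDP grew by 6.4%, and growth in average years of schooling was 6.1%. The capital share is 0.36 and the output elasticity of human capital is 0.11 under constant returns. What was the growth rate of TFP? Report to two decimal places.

Labor's share = 1 − 0.36 − 0.11 = 0.53.
Capital: 0.36 × 9.9 = 3.564 pp.
Average years of schooling: 0.11 × 6.1 = 0.671 pp.
Employment: 0.53 × 3.8 = 2.014 pp.
TFP growth = 6.4 − 6.249 = 0.151%.

0.15%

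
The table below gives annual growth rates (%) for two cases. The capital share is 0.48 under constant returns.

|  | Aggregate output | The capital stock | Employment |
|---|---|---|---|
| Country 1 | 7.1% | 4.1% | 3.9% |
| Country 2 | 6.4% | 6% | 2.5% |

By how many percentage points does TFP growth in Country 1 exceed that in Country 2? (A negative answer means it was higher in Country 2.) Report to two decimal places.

0.88 percentage points

Labor's share = 1 − 0.48 = 0.52.
Country 1: TFP = 7.1 − 1.968 − 2.028 = 3.104%.
Country 2: TFP = 6.4 − 2.88 − 1.3 = 2.22%.
Difference = 3.104 − (2.22) = 0.884 pp.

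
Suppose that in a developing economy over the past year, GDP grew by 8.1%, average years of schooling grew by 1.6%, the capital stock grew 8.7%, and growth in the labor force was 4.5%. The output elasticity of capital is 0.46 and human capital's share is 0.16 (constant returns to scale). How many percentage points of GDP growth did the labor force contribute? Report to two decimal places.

Labor's share = 1 − 0.46 − 0.16 = 0.38.
Contribution = share × growth = 0.38 × 4.5 = 1.71 pp.

1.71 percentage points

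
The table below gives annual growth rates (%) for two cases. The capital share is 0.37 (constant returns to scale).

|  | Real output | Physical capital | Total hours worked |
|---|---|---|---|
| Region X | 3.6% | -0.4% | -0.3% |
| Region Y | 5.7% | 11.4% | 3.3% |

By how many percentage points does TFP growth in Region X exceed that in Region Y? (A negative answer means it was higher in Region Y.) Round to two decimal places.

4.53 percentage points

Labor's share = 1 − 0.37 = 0.63.
Region X: TFP = 3.6 + 0.148 + 0.189 = 3.937%.
Region Y: TFP = 5.7 − 4.218 − 2.079 = -0.597%.
Difference = 3.937 − (-0.597) = 4.534 pp.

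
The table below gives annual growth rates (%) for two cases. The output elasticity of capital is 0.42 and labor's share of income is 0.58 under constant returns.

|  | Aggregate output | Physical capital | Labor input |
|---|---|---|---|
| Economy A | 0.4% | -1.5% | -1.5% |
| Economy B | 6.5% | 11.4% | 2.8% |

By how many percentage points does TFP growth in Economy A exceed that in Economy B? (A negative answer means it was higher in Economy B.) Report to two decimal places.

1.81 percentage points

Labor's share = 1 − 0.42 = 0.58.
Economy A: TFP = 0.4 + 0.63 + 0.87 = 1.9%.
Economy B: TFP = 6.5 − 4.788 − 1.624 = 0.088%.
Difference = 1.9 − (0.088) = 1.812 pp.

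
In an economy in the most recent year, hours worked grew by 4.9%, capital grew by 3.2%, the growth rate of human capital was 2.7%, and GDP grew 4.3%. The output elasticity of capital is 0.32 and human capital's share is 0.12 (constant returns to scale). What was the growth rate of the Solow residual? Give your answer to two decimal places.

Labor's share = 1 − 0.32 − 0.12 = 0.56.
Capital: 0.32 × 3.2 = 1.024 pp.
Human capital: 0.12 × 2.7 = 0.324 pp.
Hours worked: 0.56 × 4.9 = 2.744 pp.
TFP growth = 4.3 − 4.092 = 0.208%.

The Solow residual grew 0.21%.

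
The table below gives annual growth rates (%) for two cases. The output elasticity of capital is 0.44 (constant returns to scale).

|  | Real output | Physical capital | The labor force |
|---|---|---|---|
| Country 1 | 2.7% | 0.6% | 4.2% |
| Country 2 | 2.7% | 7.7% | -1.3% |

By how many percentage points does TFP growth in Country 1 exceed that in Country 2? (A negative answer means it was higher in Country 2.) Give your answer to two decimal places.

Labor's share = 1 − 0.44 = 0.56.
Country 1: TFP = 2.7 − 0.264 − 2.352 = 0.084%.
Country 2: TFP = 2.7 − 3.388 + 0.728 = 0.04%.
Difference = 0.084 − (0.04) = 0.044 pp.

0.04 percentage points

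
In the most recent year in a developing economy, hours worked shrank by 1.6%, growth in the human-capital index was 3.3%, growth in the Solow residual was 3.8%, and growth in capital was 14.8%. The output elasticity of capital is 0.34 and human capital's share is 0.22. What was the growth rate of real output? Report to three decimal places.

Labor's share = 1 − 0.34 − 0.22 = 0.44.
Capital: 0.34 × 14.8 = 5.032 pp.
The human-capital index: 0.22 × 3.3 = 0.726 pp.
Hours worked: 0.44 × (-1.6) = -0.704 pp.
Output growth = 3.8 + 5.054 = 8.854%.

8.854%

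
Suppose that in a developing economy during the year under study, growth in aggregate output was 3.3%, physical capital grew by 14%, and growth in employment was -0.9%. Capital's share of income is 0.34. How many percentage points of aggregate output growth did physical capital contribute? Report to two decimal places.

4.76

Contribution = share × growth = 0.34 × 14 = 4.76 pp.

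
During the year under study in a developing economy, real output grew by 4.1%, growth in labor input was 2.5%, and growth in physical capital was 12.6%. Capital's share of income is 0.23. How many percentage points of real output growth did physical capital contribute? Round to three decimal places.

Contribution = share × growth = 0.23 × 12.6 = 2.898 pp.

2.898 percentage points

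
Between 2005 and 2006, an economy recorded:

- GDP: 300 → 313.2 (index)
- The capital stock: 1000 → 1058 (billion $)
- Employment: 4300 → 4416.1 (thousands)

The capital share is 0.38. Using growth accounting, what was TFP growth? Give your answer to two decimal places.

GDP growth = (313.2 − 300) / 300 = 4.4%.
The capital stock growth = (1058 − 1000) / 1000 = 5.8%.
Employment growth = (4416.1 − 4300) / 4300 = 2.7%.
Labor's share = 1 − 0.38 = 0.62.
The capital stock: 0.38 × 5.8 = 2.204 pp.
Employment: 0.62 × 2.7 = 1.674 pp.
TFP growth = 4.4 − 3.878 = 0.522%.

TFP growth was 0.52%.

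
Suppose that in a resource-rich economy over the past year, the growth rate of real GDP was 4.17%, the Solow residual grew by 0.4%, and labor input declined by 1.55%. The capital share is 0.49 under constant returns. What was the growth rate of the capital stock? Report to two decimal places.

9.31%

Labor's share = 1 − 0.49 = 0.51.
gY = gA + 0.51×(-1.55) + 0.49×g.
0.49×g = 4.17 − 0.4 + 0.7905 = 4.5605.
g = 4.5605 / 0.49 = 9.3071%.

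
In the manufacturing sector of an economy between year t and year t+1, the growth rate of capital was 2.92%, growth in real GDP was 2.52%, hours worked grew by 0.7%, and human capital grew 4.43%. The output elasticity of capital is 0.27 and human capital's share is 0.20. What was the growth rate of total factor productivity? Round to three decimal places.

Labor's share = 1 − 0.27 − 0.2 = 0.53.
Capital: 0.27 × 2.92 = 0.7884 pp.
Human capital: 0.2 × 4.43 = 0.886 pp.
Hours worked: 0.53 × 0.7 = 0.371 pp.
TFP growth = 2.52 − 2.0454 = 0.4746%.

Total factor productivity growth was 0.475%.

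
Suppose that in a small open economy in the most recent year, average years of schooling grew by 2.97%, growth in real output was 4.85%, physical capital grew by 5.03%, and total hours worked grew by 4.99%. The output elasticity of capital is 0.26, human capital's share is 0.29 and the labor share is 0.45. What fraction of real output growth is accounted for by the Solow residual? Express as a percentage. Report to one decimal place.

9.0%

Labor's share = 1 − 0.26 − 0.29 = 0.45.
Physical capital: 0.26 × 5.03 = 1.3078 pp.
Average years of schooling: 0.29 × 2.97 = 0.8613 pp.
Total hours worked: 0.45 × 4.99 = 2.2455 pp.
TFP growth = 4.85 − 4.4146 = 0.4354%.
TFP share of growth = 0.4354 / 4.85 × 100 = 8.977%.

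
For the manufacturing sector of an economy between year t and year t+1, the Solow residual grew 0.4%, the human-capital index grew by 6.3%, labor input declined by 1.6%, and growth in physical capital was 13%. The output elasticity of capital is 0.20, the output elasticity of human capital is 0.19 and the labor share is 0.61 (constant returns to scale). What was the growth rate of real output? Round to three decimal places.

Real output growth was 3.221%.

Labor's share = 1 − 0.2 − 0.19 = 0.61.
Physical capital: 0.2 × 13 = 2.6 pp.
The human-capital index: 0.19 × 6.3 = 1.197 pp.
Labor input: 0.61 × (-1.6) = -0.976 pp.
Output growth = 0.4 + 2.821 = 3.221%.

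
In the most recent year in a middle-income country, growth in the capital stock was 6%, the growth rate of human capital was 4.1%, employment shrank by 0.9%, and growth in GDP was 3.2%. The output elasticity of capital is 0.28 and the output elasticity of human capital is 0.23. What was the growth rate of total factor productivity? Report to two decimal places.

Labor's share = 1 − 0.28 − 0.23 = 0.49.
The capital stock: 0.28 × 6 = 1.68 pp.
Human capital: 0.23 × 4.1 = 0.943 pp.
Employment: 0.49 × (-0.9) = -0.441 pp.
TFP growth = 3.2 − 2.182 = 1.018%.

Total factor productivity grew 1.02%.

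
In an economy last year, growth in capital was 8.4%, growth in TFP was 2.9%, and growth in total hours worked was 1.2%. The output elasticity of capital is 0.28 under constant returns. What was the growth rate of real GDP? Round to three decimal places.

Labor's share = 1 − 0.28 = 0.72.
Capital: 0.28 × 8.4 = 2.352 pp.
Total hours worked: 0.72 × 1.2 = 0.864 pp.
Output growth = 2.9 + 3.216 = 6.116%.

6.116%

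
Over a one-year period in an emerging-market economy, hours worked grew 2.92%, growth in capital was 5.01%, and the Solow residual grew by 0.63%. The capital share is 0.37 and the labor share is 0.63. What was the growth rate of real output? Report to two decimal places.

Real output grew 4.32%.

Labor's share = 1 − 0.37 = 0.63.
Capital: 0.37 × 5.01 = 1.8537 pp.
Hours worked: 0.63 × 2.92 = 1.8396 pp.
Output growth = 0.63 + 3.6933 = 4.3233%.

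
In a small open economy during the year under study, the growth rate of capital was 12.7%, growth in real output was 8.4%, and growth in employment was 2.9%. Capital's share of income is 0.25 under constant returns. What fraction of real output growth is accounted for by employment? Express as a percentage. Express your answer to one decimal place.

Employment accounted for 25.9% of growth.

Labor's share = 1 − 0.25 = 0.75.
Employment contributed 0.75 × 2.9 = 2.175 pp.
Share of growth = 2.175 / 8.4 × 100 = 25.893%.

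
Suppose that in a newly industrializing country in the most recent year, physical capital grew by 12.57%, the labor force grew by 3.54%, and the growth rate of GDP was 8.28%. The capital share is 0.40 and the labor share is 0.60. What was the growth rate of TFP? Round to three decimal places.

TFP grew 1.128%.

Labor's share = 1 − 0.4 = 0.6.
Physical capital: 0.4 × 12.57 = 5.028 pp.
The labor force: 0.6 × 3.54 = 2.124 pp.
TFP growth = 8.28 − 7.152 = 1.128%.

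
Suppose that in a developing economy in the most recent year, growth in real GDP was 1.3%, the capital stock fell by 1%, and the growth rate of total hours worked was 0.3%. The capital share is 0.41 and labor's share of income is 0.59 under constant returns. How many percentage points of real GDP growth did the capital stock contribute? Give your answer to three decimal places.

Contribution = share × growth = 0.41 × (-1) = -0.41 pp.

-0.410 pp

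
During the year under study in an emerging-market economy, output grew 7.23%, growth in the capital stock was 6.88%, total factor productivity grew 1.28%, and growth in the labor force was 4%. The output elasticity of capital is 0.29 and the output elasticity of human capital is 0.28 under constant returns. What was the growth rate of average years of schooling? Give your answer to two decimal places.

Labor's share = 1 − 0.29 − 0.28 = 0.43.
gY = gA + 0.29×6.88 + 0.43×4 + 0.28×g.
0.28×g = 7.23 − 1.28 − 3.7152 = 2.2348.
g = 2.2348 / 0.28 = 7.9814%.

7.98%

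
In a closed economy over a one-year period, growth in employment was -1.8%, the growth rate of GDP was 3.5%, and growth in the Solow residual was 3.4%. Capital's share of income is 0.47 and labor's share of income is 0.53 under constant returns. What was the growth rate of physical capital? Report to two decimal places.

2.24%

Labor's share = 1 − 0.47 = 0.53.
gY = gA + 0.53×(-1.8) + 0.47×g.
0.47×g = 3.5 − 3.4 + 0.954 = 1.054.
g = 1.054 / 0.47 = 2.2426%.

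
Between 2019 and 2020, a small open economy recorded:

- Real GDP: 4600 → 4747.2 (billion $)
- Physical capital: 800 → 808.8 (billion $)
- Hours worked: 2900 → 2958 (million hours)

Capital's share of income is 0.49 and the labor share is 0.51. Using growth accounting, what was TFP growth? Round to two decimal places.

1.64%

Real GDP growth = (4747.2 − 4600) / 4600 = 3.2%.
Physical capital growth = (808.8 − 800) / 800 = 1.1%.
Hours worked growth = (2958 − 2900) / 2900 = 2%.
Labor's share = 1 − 0.49 = 0.51.
Physical capital: 0.49 × 1.1 = 0.539 pp.
Hours worked: 0.51 × 2 = 1.02 pp.
TFP growth = 3.2 − 1.559 = 1.641%.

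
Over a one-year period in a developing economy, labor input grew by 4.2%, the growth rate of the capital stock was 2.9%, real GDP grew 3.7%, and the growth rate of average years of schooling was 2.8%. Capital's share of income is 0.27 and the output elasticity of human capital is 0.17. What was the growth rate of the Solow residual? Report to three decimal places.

Labor's share = 1 − 0.27 − 0.17 = 0.56.
The capital stock: 0.27 × 2.9 = 0.783 pp.
Average years of schooling: 0.17 × 2.8 = 0.476 pp.
Labor input: 0.56 × 4.2 = 2.352 pp.
TFP growth = 3.7 − 3.611 = 0.089%.

0.089%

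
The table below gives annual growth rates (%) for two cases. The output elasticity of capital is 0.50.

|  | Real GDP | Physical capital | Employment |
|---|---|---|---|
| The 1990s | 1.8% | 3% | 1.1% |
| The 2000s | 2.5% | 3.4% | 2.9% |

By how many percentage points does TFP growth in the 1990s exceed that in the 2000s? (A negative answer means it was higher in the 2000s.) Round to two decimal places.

0.40 percentage points

Labor's share = 1 − 0.5 = 0.5.
The 1990s: TFP = 1.8 − 1.5 − 0.55 = -0.25%.
The 2000s: TFP = 2.5 − 1.7 − 1.45 = -0.65%.
Difference = -0.25 − (-0.65) = 0.4 pp.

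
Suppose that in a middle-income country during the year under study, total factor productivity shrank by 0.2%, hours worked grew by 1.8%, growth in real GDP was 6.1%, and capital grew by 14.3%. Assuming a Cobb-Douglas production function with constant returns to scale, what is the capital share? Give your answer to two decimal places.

α = 0.36

gY = gA + α·gK + (1−α)·gL, so gY − gA − gL = α(gK − gL).
6.1 + 0.2 − 1.8 = α × (14.3 − 1.8).
4.5 = 12.5 α, so α = 0.36.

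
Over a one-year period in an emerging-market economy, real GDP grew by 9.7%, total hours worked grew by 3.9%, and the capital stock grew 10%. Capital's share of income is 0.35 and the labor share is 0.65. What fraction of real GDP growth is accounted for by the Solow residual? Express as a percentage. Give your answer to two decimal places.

The Solow residual accounted for 37.78% of growth.

Labor's share = 1 − 0.35 = 0.65.
The capital stock: 0.35 × 10 = 3.5 pp.
Total hours worked: 0.65 × 3.9 = 2.535 pp.
TFP growth = 9.7 − 6.035 = 3.665%.
TFP share of growth = 3.665 / 9.7 × 100 = 37.7835%.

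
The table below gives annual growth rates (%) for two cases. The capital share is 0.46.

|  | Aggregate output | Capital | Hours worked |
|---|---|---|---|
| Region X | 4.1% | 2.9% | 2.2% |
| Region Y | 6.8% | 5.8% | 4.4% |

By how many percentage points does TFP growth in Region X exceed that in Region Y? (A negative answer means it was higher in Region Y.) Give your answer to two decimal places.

Labor's share = 1 − 0.46 = 0.54.
Region X: TFP = 4.1 − 1.334 − 1.188 = 1.578%.
Region Y: TFP = 6.8 − 2.668 − 2.376 = 1.756%.
Difference = 1.578 − (1.756) = -0.178 pp.

-0.18 percentage points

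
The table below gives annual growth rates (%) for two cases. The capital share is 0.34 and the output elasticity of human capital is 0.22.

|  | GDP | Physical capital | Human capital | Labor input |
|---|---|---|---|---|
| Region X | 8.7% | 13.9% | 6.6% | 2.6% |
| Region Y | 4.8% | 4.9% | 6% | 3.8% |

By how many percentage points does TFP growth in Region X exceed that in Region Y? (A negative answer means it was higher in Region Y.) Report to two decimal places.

Labor's share = 1 − 0.34 − 0.22 = 0.44.
Region X: TFP = 8.7 − 4.726 − 1.452 − 1.144 = 1.378%.
Region Y: TFP = 4.8 − 1.666 − 1.32 − 1.672 = 0.142%.
Difference = 1.378 − (0.142) = 1.236 pp.

1.24 percentage points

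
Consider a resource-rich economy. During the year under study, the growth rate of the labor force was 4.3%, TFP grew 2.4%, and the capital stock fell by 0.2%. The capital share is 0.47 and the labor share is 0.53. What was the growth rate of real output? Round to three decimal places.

Labor's share = 1 − 0.47 = 0.53.
The capital stock: 0.47 × (-0.2) = -0.094 pp.
The labor force: 0.53 × 4.3 = 2.279 pp.
Output growth = 2.4 + 2.185 = 4.585%.

4.585%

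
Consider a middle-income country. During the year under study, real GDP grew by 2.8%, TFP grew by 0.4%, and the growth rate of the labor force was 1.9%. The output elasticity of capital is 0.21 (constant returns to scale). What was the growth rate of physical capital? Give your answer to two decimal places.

Physical capital growth was 4.28%.

Labor's share = 1 − 0.21 = 0.79.
gY = gA + 0.79×1.9 + 0.21×g.
0.21×g = 2.8 − 0.4 − 1.501 = 0.899.
g = 0.899 / 0.21 = 4.281%.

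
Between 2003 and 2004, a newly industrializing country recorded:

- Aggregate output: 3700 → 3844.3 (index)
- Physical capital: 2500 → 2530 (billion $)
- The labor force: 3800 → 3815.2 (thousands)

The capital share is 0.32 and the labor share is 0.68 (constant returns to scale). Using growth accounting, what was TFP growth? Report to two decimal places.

Aggregate output growth = (3844.3 − 3700) / 3700 = 3.9%.
Physical capital growth = (2530 − 2500) / 2500 = 1.2%.
The labor force growth = (3815.2 − 3800) / 3800 = 0.4%.
Labor's share = 1 − 0.32 = 0.68.
Physical capital: 0.32 × 1.2 = 0.384 pp.
The labor force: 0.68 × 0.4 = 0.272 pp.
TFP growth = 3.9 − 0.656 = 3.244%.

3.24%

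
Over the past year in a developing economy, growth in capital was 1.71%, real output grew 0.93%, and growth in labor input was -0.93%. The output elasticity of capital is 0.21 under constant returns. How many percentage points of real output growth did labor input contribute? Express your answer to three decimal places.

Labor's share = 1 − 0.21 = 0.79.
Contribution = share × growth = 0.79 × (-0.93) = -0.7347 pp.

-0.735 percentage points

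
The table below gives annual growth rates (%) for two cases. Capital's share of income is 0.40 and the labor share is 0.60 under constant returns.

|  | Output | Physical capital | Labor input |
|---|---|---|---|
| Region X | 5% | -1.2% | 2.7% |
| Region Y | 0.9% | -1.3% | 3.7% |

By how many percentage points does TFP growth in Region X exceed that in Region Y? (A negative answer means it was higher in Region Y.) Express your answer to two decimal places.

4.66 percentage points

Labor's share = 1 − 0.4 = 0.6.
Region X: TFP = 5 + 0.48 − 1.62 = 3.86%.
Region Y: TFP = 0.9 + 0.52 − 2.22 = -0.8%.
Difference = 3.86 − (-0.8) = 4.66 pp.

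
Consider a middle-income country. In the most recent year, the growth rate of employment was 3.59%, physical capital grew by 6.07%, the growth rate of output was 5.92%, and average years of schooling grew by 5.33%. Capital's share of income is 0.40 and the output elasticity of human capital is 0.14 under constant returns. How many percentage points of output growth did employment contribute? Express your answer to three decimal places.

Labor's share = 1 − 0.4 − 0.14 = 0.46.
Contribution = share × growth = 0.46 × 3.59 = 1.6514 pp.

1.651 percentage points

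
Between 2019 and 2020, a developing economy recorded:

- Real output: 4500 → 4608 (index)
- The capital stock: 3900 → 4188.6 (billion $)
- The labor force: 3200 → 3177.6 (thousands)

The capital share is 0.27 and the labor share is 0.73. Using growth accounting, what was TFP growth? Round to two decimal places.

Real output growth = (4608 − 4500) / 4500 = 2.4%.
The capital stock growth = (4188.6 − 3900) / 3900 = 7.4%.
The labor force growth = (3177.6 − 3200) / 3200 = -0.7%.
Labor's share = 1 − 0.27 = 0.73.
The capital stock: 0.27 × 7.4 = 1.998 pp.
The labor force: 0.73 × (-0.7) = -0.511 pp.
TFP growth = 2.4 − 1.487 = 0.913%.

0.91%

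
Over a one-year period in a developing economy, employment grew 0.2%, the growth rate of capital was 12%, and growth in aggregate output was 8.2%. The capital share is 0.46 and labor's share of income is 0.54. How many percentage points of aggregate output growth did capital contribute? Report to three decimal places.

5.520 percentage points

Contribution = share × growth = 0.46 × 12 = 5.52 pp.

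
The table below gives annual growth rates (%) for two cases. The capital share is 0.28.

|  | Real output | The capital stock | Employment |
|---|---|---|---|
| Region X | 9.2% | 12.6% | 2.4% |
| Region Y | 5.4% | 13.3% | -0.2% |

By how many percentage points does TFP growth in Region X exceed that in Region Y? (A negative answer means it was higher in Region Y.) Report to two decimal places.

2.12 percentage points

Labor's share = 1 − 0.28 = 0.72.
Region X: TFP = 9.2 − 3.528 − 1.728 = 3.944%.
Region Y: TFP = 5.4 − 3.724 + 0.144 = 1.82%.
Difference = 3.944 − (1.82) = 2.124 pp.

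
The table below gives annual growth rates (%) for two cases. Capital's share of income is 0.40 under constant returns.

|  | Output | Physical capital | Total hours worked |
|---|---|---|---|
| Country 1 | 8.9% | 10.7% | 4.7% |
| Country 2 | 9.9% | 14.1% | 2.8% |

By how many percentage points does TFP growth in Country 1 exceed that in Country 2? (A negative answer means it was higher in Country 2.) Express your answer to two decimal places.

Labor's share = 1 − 0.4 = 0.6.
Country 1: TFP = 8.9 − 4.28 − 2.82 = 1.8%.
Country 2: TFP = 9.9 − 5.64 − 1.68 = 2.58%.
Difference = 1.8 − (2.58) = -0.78 pp.

-0.78 percentage points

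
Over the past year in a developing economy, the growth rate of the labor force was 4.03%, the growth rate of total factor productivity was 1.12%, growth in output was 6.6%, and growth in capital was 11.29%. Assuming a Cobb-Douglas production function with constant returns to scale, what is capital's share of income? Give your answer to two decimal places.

gY = gA + α·gK + (1−α)·gL, so gY − gA − gL = α(gK − gL).
6.6 − 1.12 − 4.03 = α × (11.29 − 4.03).
1.45 = 7.26 α, so α = 0.1997.

0.20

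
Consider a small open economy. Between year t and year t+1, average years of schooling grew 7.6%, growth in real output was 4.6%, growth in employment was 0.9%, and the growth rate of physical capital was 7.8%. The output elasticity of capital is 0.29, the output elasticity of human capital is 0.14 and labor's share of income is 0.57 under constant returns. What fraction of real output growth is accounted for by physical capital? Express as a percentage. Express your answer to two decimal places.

Physical capital contributed 0.29 × 7.8 = 2.262 pp.
Share of growth = 2.262 / 4.6 × 100 = 49.1739%.

Physical capital accounted for 49.17% of growth.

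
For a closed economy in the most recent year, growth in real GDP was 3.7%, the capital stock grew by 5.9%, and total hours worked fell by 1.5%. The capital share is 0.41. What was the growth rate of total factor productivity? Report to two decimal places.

Labor's share = 1 − 0.41 = 0.59.
The capital stock: 0.41 × 5.9 = 2.419 pp.
Total hours worked: 0.59 × (-1.5) = -0.885 pp.
TFP growth = 3.7 − 1.534 = 2.166%.

Total factor productivity grew 2.17%.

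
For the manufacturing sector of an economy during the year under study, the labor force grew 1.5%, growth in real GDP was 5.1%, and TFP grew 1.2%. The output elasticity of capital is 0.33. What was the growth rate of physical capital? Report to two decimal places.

Physical capital growth was 8.77%.

Labor's share = 1 − 0.33 = 0.67.
gY = gA + 0.67×1.5 + 0.33×g.
0.33×g = 5.1 − 1.2 − 1.005 = 2.895.
g = 2.895 / 0.33 = 8.7727%.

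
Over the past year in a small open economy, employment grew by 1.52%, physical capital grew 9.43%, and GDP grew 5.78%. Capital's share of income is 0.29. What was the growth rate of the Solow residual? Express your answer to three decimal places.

Labor's share = 1 − 0.29 = 0.71.
Physical capital: 0.29 × 9.43 = 2.7347 pp.
Employment: 0.71 × 1.52 = 1.0792 pp.
TFP growth = 5.78 − 3.8139 = 1.9661%.

The Solow residual growth was 1.966%.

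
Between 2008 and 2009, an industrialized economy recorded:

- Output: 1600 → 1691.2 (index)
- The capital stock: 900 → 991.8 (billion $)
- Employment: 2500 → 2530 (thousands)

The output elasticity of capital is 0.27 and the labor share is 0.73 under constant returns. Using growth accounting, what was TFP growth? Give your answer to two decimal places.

Output growth = (1691.2 − 1600) / 1600 = 5.7%.
The capital stock growth = (991.8 − 900) / 900 = 10.2%.
Employment growth = (2530 − 2500) / 2500 = 1.2%.
Labor's share = 1 − 0.27 = 0.73.
The capital stock: 0.27 × 10.2 = 2.754 pp.
Employment: 0.73 × 1.2 = 0.876 pp.
TFP growth = 5.7 − 3.63 = 2.07%.

TFP growth was 2.07%.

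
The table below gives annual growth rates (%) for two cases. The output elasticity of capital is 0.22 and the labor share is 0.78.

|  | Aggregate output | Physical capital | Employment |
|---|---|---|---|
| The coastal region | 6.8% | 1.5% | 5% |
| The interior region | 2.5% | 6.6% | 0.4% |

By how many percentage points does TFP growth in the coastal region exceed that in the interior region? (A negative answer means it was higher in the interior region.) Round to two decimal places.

Labor's share = 1 − 0.22 = 0.78.
The coastal region: TFP = 6.8 − 0.33 − 3.9 = 2.57%.
The interior region: TFP = 2.5 − 1.452 − 0.312 = 0.736%.
Difference = 2.57 − (0.736) = 1.834 pp.

1.83 percentage points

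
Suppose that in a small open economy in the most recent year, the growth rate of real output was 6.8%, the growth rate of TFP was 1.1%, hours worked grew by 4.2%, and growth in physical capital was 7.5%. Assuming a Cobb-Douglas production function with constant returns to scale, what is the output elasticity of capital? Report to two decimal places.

gY = gA + α·gK + (1−α)·gL, so gY − gA − gL = α(gK − gL).
6.8 − 1.1 − 4.2 = α × (7.5 − 4.2).
1.5 = 3.3 α, so α = 0.4545.

The output elasticity of capital is 0.45.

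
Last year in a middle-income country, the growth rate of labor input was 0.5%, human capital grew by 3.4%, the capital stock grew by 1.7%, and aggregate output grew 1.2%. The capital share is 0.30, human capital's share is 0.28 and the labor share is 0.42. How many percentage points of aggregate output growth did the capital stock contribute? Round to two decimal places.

0.51

Contribution = share × growth = 0.3 × 1.7 = 0.51 pp.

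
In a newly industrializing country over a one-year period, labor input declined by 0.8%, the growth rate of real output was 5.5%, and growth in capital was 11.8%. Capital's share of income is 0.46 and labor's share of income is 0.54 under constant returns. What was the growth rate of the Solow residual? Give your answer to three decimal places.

0.504%

Labor's share = 1 − 0.46 = 0.54.
Capital: 0.46 × 11.8 = 5.428 pp.
Labor input: 0.54 × (-0.8) = -0.432 pp.
TFP growth = 5.5 − 4.996 = 0.504%.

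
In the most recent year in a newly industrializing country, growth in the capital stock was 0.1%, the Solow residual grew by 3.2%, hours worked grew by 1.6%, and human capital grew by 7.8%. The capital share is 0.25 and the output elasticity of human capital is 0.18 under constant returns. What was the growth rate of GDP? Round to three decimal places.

Labor's share = 1 − 0.25 − 0.18 = 0.57.
The capital stock: 0.25 × 0.1 = 0.025 pp.
Human capital: 0.18 × 7.8 = 1.404 pp.
Hours worked: 0.57 × 1.6 = 0.912 pp.
Output growth = 3.2 + 2.341 = 5.541%.

5.541%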